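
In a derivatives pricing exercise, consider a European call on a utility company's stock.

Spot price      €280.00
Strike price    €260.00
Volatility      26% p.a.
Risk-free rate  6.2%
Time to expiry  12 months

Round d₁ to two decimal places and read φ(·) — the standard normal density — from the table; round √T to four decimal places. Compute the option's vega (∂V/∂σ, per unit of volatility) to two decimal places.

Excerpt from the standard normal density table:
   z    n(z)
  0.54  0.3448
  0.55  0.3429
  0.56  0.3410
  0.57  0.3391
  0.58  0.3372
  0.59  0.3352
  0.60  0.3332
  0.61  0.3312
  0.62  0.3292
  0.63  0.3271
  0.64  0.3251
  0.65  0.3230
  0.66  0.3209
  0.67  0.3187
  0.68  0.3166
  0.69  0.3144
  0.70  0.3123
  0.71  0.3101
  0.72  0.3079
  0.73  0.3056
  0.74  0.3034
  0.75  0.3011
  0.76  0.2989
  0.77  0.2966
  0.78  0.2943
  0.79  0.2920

T = 1;  σ√T = 0.2600
d₁ = [ln(280/260) + (0.062 + ½·0.26²)·1] / (σ√T) = (0.0741 + 0.0958) / 0.2600 = 0.6535 ≈ 0.65
√T = √1 = 1.0000
φ(d₁) = φ(0.65) = 0.3230
vega = S·φ(d₁)·√T = 280·0.3230·1.0000 = 90.4400

90.44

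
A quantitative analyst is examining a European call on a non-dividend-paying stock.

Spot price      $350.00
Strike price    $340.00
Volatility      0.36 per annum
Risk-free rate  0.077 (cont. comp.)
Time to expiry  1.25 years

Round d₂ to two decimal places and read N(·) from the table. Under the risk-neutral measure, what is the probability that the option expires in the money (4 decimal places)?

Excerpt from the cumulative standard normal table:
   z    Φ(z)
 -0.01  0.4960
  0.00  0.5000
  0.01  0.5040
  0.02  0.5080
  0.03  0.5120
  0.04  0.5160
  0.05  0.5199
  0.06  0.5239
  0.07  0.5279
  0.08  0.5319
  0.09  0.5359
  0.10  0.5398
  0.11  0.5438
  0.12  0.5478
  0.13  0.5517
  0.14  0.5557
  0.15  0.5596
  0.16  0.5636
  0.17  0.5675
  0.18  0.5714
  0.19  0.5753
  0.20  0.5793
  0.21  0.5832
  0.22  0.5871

0.5438

T = 1.25;  σ√T = 0.4025
d₁ = [ln(350/340) + (0.077 + 0.36²/2)·1.25] / 0.4025 = [0.0290 + 0.1772] / 0.4025 = 0.5124 ≈ 0.51
d₂ = d₁ − σ√T = 0.5124 − 0.4025 = 0.1099 ≈ 0.11
Pr(exercise) under Q = N(d₂) = 0.5438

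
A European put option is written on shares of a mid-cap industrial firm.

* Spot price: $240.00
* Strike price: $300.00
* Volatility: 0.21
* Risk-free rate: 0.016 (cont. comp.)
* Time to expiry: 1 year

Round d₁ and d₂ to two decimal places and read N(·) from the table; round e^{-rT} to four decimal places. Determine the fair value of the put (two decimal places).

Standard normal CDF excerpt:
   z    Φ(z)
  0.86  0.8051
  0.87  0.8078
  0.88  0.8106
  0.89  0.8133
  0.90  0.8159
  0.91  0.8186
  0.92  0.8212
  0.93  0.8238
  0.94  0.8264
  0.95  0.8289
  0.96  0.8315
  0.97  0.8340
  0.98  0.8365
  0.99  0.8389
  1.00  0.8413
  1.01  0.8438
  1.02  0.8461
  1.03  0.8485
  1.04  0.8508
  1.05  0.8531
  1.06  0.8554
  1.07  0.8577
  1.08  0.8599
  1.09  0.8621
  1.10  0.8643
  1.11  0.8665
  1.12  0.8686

σ√T = 0.21·√1 = 0.2100
d₁ = [ln(240/300) + (0.016 + ½·0.21²)·1] / (σ√T) = (-0.2231 + 0.0381) / 0.2100 = -0.8814 → -0.88
d₂ = -0.8814 − 0.2100 = -1.0914 → -1.09
exp(−rT) = exp(−0.016·1) = 0.9841
N(−d₂) = N(1.09) = 0.8621;  N(−d₁) = N(0.88) = 0.8106
P = 300·0.9841·0.8621 − 240·0.8106 = 254.5178 − 194.5440 = 59.9738

$59.97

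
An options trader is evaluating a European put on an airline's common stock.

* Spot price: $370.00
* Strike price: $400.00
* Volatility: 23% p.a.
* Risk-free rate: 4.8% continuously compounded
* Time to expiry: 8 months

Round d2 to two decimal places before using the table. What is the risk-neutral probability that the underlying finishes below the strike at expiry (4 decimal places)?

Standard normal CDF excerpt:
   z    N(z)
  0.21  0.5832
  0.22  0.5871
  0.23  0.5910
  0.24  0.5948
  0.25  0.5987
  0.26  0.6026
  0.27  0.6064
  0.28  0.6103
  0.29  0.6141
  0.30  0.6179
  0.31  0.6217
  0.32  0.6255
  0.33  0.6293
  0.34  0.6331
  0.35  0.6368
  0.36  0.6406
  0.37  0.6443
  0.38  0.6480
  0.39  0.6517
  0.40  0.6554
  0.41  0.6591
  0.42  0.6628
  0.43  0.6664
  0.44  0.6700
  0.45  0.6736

T = 0.6667;  σ√T = 0.1878
ln(S/K) + (r + σ²/2)T = ln(370/400) + (0.048 + 0.23²/2)·0.6667 = -0.0780 + 0.0496 = -0.0283
d₁ = -0.0283 / 0.1878 = -0.1508 → -0.15
d₂ = d₁ − σ√T = -0.1508 − 0.1878 = -0.3386 → -0.34
Pr(exercise) under Q = N(−d₂) = N(0.34) = 0.6331

0.6331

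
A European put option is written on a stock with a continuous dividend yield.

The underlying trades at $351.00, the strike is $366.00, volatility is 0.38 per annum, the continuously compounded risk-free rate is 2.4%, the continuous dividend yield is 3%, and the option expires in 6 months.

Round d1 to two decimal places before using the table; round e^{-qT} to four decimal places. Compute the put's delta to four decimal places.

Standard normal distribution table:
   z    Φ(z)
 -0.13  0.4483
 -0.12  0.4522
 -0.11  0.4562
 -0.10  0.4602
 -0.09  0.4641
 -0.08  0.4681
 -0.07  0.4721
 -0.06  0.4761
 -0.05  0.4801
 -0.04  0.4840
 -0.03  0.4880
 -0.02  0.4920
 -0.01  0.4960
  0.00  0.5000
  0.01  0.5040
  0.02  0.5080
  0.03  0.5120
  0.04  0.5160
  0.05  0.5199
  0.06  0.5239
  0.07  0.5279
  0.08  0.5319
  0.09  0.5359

-0.5044

σ√T = 0.38·√0.5 = 0.2687
ln(S/K) + (r − q + σ²/2)T = ln(351/366) + (0.024 − 0.03 + 0.38²/2)·0.5 = -0.0418 + 0.0331 = -0.0087
d₁ = -0.0087 / 0.2687 = -0.0326 ≈ -0.03
N(d₁) = N(-0.03) = 0.4880
Δ_put = exp(−qT)·(N(d₁) − 1) = 0.9851·(0.4880 − 1) = -0.5044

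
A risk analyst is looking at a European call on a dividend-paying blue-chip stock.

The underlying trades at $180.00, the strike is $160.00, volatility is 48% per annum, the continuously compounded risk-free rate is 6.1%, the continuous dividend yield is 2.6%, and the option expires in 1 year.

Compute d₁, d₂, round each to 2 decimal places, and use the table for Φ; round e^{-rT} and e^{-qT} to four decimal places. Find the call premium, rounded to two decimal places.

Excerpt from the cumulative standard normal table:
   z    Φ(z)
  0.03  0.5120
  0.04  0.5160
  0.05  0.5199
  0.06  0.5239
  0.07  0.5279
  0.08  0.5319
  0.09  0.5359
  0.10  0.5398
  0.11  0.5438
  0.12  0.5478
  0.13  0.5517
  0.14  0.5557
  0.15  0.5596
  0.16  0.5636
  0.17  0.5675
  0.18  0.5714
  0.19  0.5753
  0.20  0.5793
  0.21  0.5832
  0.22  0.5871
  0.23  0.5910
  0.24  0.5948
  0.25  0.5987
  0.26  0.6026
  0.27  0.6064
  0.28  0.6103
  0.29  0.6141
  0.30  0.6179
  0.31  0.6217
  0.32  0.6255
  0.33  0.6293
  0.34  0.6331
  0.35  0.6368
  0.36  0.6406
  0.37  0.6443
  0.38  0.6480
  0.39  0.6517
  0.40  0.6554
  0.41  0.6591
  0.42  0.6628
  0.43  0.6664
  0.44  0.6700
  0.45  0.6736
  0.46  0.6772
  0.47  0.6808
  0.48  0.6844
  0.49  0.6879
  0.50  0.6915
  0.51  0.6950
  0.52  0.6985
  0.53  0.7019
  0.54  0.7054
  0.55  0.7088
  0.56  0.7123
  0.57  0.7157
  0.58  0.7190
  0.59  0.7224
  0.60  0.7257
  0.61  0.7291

T = 1;  σ√T = 0.4800
d₁ = [ln(180/160) + (0.061 − 0.026 + 0.48²/2)·1] / 0.4800 = [0.1178 + 0.1502] / 0.4800 = 0.5583 → 0.56
d₂ = d₁ − σ√T = 0.5583 − 0.4800 = 0.0783 → 0.08
e^(−qT) = e^(−0.026·1) = 0.9743;  e^(−rT) = e^(−0.061·1) = 0.9408
C = 180·0.9743·N(0.56) − 160·0.9408·N(0.08) = 180·0.9743·0.7123 − 160·0.9408·0.5319 = 124.9189 − 80.0658 = 44.8531

$44.85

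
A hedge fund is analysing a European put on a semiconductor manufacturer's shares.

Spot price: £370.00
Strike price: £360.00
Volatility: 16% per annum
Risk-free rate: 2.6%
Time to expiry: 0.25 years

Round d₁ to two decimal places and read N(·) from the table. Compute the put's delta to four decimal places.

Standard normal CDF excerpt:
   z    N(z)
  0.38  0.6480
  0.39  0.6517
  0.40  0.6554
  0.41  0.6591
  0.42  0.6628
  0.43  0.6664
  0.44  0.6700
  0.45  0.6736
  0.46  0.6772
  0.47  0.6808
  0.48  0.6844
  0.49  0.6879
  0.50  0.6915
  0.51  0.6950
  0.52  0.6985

-0.3228

σ√T = 0.16·√0.25 = 0.0800
d₁ = [ln(370/360) + (0.026 + 0.16²/2)·0.25] / 0.0800 = [0.0274 + 0.0097] / 0.0800 = 0.4637 ≈ 0.46
N(d₁) = N(0.46) = 0.6772
Δ_put = N(d₁) − 1 = 0.6772 − 1 = -0.3228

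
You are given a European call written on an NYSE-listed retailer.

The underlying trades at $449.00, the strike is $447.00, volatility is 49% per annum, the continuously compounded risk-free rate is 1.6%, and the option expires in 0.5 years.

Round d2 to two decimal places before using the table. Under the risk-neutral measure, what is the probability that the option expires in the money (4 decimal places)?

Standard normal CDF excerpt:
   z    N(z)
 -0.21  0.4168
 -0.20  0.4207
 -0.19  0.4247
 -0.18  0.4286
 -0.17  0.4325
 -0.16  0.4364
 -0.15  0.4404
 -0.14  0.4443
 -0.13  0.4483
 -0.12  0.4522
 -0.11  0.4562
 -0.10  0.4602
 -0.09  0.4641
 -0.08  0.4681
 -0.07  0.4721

0.4443

σ√T = 0.49·√0.5 = 0.3465
d₁ = [ln(449/447) + (0.016 + 0.49²/2)·0.5] / 0.3465 = [0.0045 + 0.0680] / 0.3465 = 0.2092 ≈ 0.21
d₂ = d₁ − σ√T = 0.2092 − 0.3465 = -0.1373 ≈ -0.14
Risk-neutral Pr[S_T > K] = N(d₂) = N(-0.14) = 0.4443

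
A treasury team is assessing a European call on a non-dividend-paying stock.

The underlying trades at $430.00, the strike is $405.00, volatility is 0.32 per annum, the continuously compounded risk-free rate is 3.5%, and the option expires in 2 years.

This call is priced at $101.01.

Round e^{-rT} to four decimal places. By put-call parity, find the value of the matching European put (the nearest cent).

$48.63

exp(−rT) = exp(−0.035·2) = 0.9324
Put-call parity: C − P = S − K·e^(−rT) = 430 − 405·0.9324 = 430 − 377.6220 = 52.3780
P = C − (C − P) = 101.01 − (52.3780) = 48.6320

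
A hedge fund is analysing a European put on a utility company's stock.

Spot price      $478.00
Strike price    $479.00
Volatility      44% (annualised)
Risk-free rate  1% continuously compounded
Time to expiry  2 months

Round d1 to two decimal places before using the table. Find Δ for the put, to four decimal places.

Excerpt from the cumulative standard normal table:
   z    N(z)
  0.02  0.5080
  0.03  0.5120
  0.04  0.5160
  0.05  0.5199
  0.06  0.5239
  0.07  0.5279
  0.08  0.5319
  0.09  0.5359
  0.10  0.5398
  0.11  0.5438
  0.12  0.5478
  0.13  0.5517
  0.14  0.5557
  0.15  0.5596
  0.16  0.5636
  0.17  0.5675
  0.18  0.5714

-0.4641

T = 0.1667;  σ√T = 0.1796
d₁ = [ln(478/479) + (0.01 + 0.44²/2)·0.1667] / 0.1796 = [-0.0021 + 0.0178] / 0.1796 = 0.0875 ≈ 0.09
N(d₁) = N(0.09) = 0.5359
Δ_put = N(d₁) − 1 = 0.5359 − 1 = -0.4641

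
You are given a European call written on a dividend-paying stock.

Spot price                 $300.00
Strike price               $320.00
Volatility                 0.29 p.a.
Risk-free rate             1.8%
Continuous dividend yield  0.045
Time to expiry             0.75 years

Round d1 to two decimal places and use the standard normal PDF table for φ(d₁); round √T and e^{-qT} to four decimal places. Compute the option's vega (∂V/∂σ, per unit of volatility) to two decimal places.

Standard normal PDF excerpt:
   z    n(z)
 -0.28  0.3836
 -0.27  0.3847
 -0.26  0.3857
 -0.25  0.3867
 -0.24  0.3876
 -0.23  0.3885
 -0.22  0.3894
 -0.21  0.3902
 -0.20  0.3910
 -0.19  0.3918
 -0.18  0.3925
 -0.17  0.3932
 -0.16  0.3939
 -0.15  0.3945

T = 0.75;  σ√T = 0.2511
ln(S/K) + (r − q + σ²/2)T = ln(300/320) + (0.018 − 0.045 + 0.29²/2)·0.75 = -0.0645 + 0.0113 = -0.0533
d₁ = -0.0533 / 0.2511 = -0.2120 which rounds to -0.21
√T = √0.75 = 0.8660
φ(d₁) = φ(-0.21) = 0.3902
exp(−qT) = exp(−0.045·0.75) = 0.9668
vega = S·exp(−qT)·φ(d₁)·√T = 300·0.9668·0.3902·0.8660 = 98.0083
(Call and put vega coincide under Black-Scholes.)

98.01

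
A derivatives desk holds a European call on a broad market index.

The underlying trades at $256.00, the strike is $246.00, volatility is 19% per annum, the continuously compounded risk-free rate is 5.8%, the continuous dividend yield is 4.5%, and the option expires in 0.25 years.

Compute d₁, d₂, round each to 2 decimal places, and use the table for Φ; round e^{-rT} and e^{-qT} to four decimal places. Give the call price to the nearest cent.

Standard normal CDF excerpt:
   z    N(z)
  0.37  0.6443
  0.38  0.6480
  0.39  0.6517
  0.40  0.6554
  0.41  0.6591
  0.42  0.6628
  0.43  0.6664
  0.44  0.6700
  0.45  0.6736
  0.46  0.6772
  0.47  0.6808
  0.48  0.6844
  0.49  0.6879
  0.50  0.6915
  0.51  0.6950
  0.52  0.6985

σ√T = 0.19 × 0.5000 = 0.0950
d₁ = [ln(256/246) + (0.058 − 0.045 + 0.19²/2)·0.25] / 0.0950 = [0.0398 + 0.0078] / 0.0950 = 0.5011 ⇒ 0.50
d₂ = d₁ − σ√T = 0.5011 − 0.0950 = 0.4061 ⇒ 0.41
exp(−qT) = exp(−0.045·0.25) = 0.9888;  exp(−rT) = exp(−0.058·0.25) = 0.9856
C = 256·0.9888·N(0.50) − 246·0.9856·N(0.41) = 256·0.9888·0.6915 − 246·0.9856·0.6591 = 175.0413 − 159.8038 = 15.2375

$15.24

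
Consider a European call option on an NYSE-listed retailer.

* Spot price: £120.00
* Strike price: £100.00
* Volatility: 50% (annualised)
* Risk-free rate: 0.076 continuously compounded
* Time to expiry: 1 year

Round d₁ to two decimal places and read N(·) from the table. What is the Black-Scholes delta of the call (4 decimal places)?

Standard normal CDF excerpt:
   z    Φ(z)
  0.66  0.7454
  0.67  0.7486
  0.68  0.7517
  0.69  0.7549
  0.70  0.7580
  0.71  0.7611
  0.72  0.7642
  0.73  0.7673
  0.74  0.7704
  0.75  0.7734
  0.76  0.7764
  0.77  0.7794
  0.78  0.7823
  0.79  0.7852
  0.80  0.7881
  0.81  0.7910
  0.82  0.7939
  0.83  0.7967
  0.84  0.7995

0.7794

σ√T = 0.5 × 1.0000 = 0.5000
d₁ = [ln(120/100) + (0.076 + 0.5²/2)·1] / 0.5000 = [0.1823 + 0.2010] / 0.5000 = 0.7666 → 0.77
N(d₁) = N(0.77) = 0.7794
Δ_call = N(d₁) = 0.7794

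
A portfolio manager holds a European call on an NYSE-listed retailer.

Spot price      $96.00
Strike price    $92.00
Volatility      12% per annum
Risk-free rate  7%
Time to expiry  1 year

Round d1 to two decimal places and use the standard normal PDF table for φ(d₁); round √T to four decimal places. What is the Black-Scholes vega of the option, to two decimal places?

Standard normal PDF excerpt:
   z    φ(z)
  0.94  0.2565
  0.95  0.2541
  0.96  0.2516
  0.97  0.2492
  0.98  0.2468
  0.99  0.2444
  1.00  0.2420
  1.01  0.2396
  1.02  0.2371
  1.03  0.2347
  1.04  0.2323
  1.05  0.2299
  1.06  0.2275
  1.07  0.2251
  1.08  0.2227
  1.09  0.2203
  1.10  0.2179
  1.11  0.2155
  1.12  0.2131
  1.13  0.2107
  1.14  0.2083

23.23

σ√T = 0.12·√1 = 0.1200
ln(S/K) + (r + σ²/2)T = ln(96/92) + (0.07 + 0.12²/2)·1 = 0.0426 + 0.0772 = 0.1198
d₁ = 0.1198 / 0.1200 = 0.9980 ⇒ 1.00
√T = √1 = 1.0000
φ(d₁) = φ(1.00) = 0.2420
vega = S·φ(d₁)·√T = 96·0.2420·1.0000 = 23.2320
(Vega is the same for a European call and put with the same parameters.)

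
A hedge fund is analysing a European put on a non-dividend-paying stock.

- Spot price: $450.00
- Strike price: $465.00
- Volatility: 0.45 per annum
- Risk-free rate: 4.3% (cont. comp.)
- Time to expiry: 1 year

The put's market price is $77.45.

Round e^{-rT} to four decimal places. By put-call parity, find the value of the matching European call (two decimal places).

e^(−rT) = e^(−0.043·1) = 0.9579
Put-call parity: C − P = S − K·e^(−rT) = 450 − 465·0.9579 = 450 − 445.4235 = 4.5765
C = P + (C − P) = 77.45 + (4.5765) = 82.0265

$82.03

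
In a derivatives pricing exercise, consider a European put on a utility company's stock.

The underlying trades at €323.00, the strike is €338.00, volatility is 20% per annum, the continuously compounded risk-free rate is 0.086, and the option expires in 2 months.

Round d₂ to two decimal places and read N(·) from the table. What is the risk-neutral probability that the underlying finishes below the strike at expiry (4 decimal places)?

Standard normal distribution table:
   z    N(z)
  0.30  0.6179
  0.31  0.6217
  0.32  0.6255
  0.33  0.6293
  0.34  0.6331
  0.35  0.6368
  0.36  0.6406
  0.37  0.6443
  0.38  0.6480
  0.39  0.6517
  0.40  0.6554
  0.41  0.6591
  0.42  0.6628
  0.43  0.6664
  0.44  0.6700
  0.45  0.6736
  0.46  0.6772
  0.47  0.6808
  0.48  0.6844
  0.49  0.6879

0.6628

σ√T = 0.2 × 0.4082 = 0.0816
d₁ = [ln(323/338) + (0.086 + ½·0.2²)·0.1667] / (σ√T) = (-0.0454 + 0.0177) / 0.0816 = -0.3396 ≈ -0.34
d₂ = -0.3396 − 0.0816 = -0.4212 ≈ -0.42
Risk-neutral Pr[S_T < K] = N(−d₂) = N(0.42) = 0.6628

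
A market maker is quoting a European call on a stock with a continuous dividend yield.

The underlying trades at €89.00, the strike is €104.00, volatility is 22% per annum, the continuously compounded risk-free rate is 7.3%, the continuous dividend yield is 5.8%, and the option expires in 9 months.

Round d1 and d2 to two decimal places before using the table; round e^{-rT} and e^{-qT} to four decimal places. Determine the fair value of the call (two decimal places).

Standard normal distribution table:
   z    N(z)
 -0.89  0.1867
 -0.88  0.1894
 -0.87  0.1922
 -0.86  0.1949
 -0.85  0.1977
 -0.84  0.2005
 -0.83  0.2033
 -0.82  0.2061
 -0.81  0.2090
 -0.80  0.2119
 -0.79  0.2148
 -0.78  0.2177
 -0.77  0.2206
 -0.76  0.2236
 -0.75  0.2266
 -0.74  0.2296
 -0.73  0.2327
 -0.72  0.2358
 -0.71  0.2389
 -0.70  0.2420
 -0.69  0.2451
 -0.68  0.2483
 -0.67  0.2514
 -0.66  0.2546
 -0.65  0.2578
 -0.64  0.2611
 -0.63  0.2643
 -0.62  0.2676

€2.23

σ√T = 0.22 × 0.8660 = 0.1905
d₁ = [ln(89/104) + (0.073 − 0.058 + 0.22²/2)·0.75] / 0.1905 = [-0.1558 + 0.0294] / 0.1905 = -0.6632 ≈ -0.66
d₂ = d₁ − σ√T = -0.6632 − 0.1905 = -0.8537 ≈ -0.85
e^(−qT) = e^(−0.058·0.75) = 0.9574;  e^(−rT) = e^(−0.073·0.75) = 0.9467
C = 89·0.9574·N(-0.66) − 104·0.9467·N(-0.85) = 89·0.9574·0.2546 − 104·0.9467·0.1977 = 21.6941 − 19.4649 = 2.2292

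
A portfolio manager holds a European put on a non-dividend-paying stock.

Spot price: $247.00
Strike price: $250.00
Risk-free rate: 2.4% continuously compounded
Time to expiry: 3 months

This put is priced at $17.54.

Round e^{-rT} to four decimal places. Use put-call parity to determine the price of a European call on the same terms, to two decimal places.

exp(−rT) = exp(−0.024·0.25) = 0.9940
Put-call parity: C − P = S − K·e^(−rT) = 247 − 250·0.9940 = 247 − 248.5000 = -1.5000
C = P + (C − P) = 17.54 + (-1.5000) = 16.0400

$16.04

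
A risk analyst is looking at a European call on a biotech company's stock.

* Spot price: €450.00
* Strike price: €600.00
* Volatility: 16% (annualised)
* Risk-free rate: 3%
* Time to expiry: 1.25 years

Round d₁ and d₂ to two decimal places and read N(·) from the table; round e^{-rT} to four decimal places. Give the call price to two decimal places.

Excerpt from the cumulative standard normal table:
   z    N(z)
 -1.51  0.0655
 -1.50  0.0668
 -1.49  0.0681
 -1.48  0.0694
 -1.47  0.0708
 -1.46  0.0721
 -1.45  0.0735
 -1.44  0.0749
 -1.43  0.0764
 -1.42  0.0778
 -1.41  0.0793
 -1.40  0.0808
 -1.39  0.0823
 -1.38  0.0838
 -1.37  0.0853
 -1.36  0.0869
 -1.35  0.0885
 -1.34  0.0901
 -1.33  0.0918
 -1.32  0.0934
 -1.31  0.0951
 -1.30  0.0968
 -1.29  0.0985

T = 1.25;  σ√T = 0.1789
d₁ = [ln(450/600) + (0.03 + ½·0.16²)·1.25] / (σ√T) = (-0.2877 + 0.0535) / 0.1789 = -1.3091 → -1.31
d₂ = -1.3091 − 0.1789 = -1.4880 → -1.49
exp(−rT) = exp(−0.03·1.25) = 0.9632
C = 450·N(-1.31) − 600·0.9632·N(-1.49) = 450·0.0951 − 600·0.9632·0.0681 = 42.7950 − 39.3564 = 3.4386

€3.44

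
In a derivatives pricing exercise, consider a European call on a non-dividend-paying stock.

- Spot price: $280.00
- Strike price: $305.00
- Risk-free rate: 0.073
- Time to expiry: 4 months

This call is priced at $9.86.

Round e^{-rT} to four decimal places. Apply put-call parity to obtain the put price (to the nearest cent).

exp(−rT) = exp(−0.073·0.3333) = 0.9760
Put-call parity: C − P = S − K·e^(−rT) = 280 − 305·0.9760 = 280 − 297.6800 = -17.6800
P = C − (C − P) = 9.86 − (-17.6800) = 27.5400

$27.54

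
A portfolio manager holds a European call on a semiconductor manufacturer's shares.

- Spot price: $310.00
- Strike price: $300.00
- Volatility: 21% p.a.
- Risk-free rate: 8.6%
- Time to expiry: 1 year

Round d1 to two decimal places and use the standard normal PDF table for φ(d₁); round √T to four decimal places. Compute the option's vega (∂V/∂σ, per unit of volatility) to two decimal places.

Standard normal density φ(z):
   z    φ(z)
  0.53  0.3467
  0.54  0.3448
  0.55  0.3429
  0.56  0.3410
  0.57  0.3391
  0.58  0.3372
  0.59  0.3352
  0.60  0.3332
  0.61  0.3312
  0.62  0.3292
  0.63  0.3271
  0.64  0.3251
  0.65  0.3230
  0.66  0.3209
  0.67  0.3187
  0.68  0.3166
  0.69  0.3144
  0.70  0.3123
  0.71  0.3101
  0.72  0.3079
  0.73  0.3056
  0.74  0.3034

98.80

σ√T = 0.21 × 1.0000 = 0.2100
d₁ = [ln(310/300) + (0.086 + 0.21²/2)·1] / 0.2100 = [0.0328 + 0.1080] / 0.2100 = 0.6707 ⇒ 0.67
√T = √1 = 1.0000
φ(d₁) = φ(0.67) = 0.3187
vega = S·φ(d₁)·√T = 310·0.3187·1.0000 = 98.7970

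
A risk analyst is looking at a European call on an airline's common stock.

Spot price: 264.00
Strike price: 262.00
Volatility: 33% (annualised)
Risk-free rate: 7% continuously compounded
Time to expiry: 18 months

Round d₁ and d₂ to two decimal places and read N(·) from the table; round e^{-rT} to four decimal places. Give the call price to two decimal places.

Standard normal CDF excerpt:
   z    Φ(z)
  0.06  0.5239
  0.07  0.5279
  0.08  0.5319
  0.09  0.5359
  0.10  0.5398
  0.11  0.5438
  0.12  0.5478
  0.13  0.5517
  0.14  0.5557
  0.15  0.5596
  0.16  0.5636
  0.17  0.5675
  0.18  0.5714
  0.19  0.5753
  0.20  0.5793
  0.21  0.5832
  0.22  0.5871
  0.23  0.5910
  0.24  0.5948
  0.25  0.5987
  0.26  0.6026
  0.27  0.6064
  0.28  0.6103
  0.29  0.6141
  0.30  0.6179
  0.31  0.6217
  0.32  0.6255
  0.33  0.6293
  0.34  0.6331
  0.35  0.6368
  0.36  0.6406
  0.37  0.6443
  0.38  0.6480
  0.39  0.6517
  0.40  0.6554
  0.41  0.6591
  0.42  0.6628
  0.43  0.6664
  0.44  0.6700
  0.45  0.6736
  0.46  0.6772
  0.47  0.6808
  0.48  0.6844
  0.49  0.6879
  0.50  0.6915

σ√T = 0.33 × 1.2247 = 0.4042
d₁ = [ln(264/262) + (0.07 + ½·0.33²)·1.5] / (σ√T) = (0.0076 + 0.1867) / 0.4042 = 0.4807 ≈ 0.48
d₂ = 0.4807 − 0.4042 = 0.0765 ≈ 0.08
e^(−rT) = e^(−0.07·1.5) = 0.9003
N(d₁) = N(0.48) = 0.6844;  N(d₂) = N(0.08) = 0.5319
C = 264·0.6844 − 262·0.9003·0.5319 = 180.6816 − 125.4638 = 55.2178

55.22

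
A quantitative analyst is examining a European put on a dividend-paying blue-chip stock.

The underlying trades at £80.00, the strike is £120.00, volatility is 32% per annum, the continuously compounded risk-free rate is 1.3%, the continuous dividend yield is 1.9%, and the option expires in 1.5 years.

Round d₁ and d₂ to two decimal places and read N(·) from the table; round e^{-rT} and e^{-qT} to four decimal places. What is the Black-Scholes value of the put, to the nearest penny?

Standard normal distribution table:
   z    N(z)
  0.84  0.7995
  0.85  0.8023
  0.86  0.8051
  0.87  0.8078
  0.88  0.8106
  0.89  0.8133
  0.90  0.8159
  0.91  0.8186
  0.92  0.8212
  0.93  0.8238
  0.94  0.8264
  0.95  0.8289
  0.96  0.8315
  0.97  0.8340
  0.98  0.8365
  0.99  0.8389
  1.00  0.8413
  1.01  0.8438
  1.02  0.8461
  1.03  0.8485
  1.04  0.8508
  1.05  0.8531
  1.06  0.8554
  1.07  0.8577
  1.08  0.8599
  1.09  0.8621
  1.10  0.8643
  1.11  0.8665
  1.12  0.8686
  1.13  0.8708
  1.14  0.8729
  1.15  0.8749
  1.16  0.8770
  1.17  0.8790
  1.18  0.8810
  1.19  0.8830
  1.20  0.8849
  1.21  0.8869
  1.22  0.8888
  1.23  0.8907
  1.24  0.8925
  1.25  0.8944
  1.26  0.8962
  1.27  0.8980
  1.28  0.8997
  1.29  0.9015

£42.66

σ√T = 0.32 × 1.2247 = 0.3919
ln(S/K) + (r − q + σ²/2)T = ln(80/120) + (0.013 − 0.019 + 0.32²/2)·1.5 = -0.4055 + 0.0678 = -0.3377
d₁ = -0.3377 / 0.3919 = -0.8616 ⇒ -0.86
d₂ = d₁ − σ√T = -0.8616 − 0.3919 = -1.2535 ⇒ -1.25
e^(−qT) = e^(−0.019·1.5) = 0.9719;  e^(−rT) = e^(−0.013·1.5) = 0.9807
P = 120·0.9807·N(1.25) − 80·0.9719·N(0.86) = 120·0.9807·0.8944 − 80·0.9719·0.8051 = 105.2566 − 62.5981 = 42.6584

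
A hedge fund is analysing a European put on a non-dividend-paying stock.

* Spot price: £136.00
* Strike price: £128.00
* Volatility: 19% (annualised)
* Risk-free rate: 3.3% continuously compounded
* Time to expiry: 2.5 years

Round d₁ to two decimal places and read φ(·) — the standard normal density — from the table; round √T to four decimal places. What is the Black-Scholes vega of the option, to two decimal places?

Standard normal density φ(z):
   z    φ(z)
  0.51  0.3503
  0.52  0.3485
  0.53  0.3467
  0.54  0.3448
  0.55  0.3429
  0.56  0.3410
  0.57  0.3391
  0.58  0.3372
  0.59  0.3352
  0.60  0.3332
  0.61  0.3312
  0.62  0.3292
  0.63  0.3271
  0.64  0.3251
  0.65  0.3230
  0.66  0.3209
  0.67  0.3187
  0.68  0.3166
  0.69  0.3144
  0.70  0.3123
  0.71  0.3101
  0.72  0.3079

σ√T = 0.19·√2.5 = 0.3004
d₁ = [ln(136/128) + (0.033 + 0.19²/2)·2.5] / 0.3004 = [0.0606 + 0.1276] / 0.3004 = 0.6266 → 0.63
√T = √2.5 = 1.5811
φ(d₁) = φ(0.63) = 0.3271
vega = S·φ(d₁)·√T = 136·0.3271·1.5811 = 70.3362

70.34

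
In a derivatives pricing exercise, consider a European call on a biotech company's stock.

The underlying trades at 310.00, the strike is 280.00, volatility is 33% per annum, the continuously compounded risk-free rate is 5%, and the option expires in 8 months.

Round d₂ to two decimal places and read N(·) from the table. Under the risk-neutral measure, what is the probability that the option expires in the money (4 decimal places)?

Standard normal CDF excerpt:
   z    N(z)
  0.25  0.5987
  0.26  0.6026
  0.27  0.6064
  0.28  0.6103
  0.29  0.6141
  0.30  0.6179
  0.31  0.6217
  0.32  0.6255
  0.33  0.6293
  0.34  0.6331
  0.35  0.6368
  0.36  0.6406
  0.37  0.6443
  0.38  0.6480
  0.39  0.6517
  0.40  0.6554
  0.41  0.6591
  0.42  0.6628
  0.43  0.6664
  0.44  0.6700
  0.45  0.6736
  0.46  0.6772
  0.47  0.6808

0.6443

σ√T = 0.33 × 0.8165 = 0.2694
d₁ = [ln(310/280) + (0.05 + 0.33²/2)·0.6667] / 0.2694 = [0.1018 + 0.0696] / 0.2694 = 0.6362 which rounds to 0.64
d₂ = d₁ − σ√T = 0.6362 − 0.2694 = 0.3667 which rounds to 0.37
Risk-neutral Pr[S_T > K] = N(d₂) = N(0.37) = 0.6443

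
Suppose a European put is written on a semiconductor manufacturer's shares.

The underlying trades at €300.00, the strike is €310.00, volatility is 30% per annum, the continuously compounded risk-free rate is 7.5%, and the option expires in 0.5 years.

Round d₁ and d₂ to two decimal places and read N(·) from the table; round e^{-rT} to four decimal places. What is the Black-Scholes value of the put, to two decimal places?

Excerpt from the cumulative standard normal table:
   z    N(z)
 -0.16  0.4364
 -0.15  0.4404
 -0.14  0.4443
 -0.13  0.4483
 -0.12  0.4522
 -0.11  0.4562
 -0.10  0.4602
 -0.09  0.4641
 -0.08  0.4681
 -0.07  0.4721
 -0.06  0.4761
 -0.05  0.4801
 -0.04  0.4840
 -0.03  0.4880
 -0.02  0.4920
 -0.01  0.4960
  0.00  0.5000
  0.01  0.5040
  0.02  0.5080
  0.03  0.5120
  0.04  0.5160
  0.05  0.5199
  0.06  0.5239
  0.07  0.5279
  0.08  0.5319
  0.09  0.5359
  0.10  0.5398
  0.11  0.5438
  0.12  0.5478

€24.33

T = 0.5;  σ√T = 0.2121
d₁ = [ln(300/310) + (0.075 + ½·0.3²)·0.5] / (σ√T) = (-0.0328 + 0.0600) / 0.2121 = 0.1283 ⇒ 0.13
d₂ = 0.1283 − 0.2121 = -0.0839 ⇒ -0.08
exp(−rT) = exp(−0.075·0.5) = 0.9632
N(−d₂) = N(0.08) = 0.5319;  N(−d₁) = N(-0.13) = 0.4483
P = 310·0.9632·0.5319 − 300·0.4483 = 158.8211 − 134.4900 = 24.3311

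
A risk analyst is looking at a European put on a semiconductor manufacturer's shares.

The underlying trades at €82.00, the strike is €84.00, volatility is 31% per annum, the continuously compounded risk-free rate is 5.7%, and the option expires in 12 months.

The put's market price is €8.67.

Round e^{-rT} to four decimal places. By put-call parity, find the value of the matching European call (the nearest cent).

exp(−rT) = exp(−0.057·1) = 0.9446
Put-call parity: C − P = S − K·e^(−rT) = 82 − 84·0.9446 = 82 − 79.3464 = 2.6536
C = P + (C − P) = 8.67 + (2.6536) = 11.3236

€11.32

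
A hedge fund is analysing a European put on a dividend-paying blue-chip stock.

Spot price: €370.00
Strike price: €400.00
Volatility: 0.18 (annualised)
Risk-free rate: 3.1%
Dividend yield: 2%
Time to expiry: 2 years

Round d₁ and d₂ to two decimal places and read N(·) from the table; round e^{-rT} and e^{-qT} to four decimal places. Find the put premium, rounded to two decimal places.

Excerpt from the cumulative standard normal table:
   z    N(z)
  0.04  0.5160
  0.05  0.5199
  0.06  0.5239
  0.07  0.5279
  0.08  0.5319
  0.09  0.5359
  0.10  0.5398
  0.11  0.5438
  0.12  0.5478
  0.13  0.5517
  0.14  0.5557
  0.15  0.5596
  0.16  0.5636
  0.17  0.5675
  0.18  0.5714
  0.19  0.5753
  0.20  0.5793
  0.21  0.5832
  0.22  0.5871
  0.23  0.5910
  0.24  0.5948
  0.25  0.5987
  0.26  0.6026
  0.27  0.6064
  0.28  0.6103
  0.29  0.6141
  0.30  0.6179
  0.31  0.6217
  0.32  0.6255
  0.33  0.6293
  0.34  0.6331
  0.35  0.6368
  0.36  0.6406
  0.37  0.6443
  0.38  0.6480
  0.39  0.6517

σ√T = 0.18 × 1.4142 = 0.2546
d₁ = [ln(370/400) + (0.031 − 0.02 + 0.18²/2)·2] / 0.2546 = [-0.0780 + 0.0544] / 0.2546 = -0.0926 ⇒ -0.09
d₂ = d₁ − σ√T = -0.0926 − 0.2546 = -0.3471 ⇒ -0.35
exp(−qT) = exp(−0.02·2) = 0.9608;  exp(−rT) = exp(−0.031·2) = 0.9399
P = 400·0.9399·N(0.35) − 370·0.9608·N(0.09) = 400·0.9399·0.6368 − 370·0.9608·0.5359 = 239.4113 − 190.5103 = 48.9010

€48.90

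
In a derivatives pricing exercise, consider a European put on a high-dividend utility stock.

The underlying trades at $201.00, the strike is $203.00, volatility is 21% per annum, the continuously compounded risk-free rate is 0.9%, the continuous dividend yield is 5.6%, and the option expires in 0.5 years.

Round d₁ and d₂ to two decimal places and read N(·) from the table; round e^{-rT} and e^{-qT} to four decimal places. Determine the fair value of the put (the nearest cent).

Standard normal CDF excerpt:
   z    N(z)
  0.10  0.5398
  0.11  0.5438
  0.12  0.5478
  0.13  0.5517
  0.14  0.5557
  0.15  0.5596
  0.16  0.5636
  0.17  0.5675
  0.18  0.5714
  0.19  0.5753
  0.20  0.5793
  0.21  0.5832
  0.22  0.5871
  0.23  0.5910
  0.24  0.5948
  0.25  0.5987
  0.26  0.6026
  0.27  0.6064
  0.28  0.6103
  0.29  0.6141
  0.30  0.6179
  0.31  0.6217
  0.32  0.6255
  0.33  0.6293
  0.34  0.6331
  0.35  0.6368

$15.49

T = 0.5;  σ√T = 0.1485
ln(S/K) + (r − q + σ²/2)T = ln(201/203) + (0.009 − 0.056 + 0.21²/2)·0.5 = -0.0099 − 0.0125 = -0.0224
d₁ = -0.0224 / 0.1485 = -0.1507 ⇒ -0.15
d₂ = d₁ − σ√T = -0.1507 − 0.1485 = -0.2992 ⇒ -0.30
exp(−qT) = exp(−0.056·0.5) = 0.9724;  exp(−rT) = exp(−0.009·0.5) = 0.9955
N(−d₂) = N(0.30) = 0.6179;  N(−d₁) = N(0.15) = 0.5596
P = 203·0.9955·0.6179 − 201·0.9724·0.5596 = 124.8692 − 109.3752 = 15.4941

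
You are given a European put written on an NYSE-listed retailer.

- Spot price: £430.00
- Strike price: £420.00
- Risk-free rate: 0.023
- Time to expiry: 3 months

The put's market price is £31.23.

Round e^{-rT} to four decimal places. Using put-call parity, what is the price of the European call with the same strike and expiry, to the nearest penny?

exp(−rT) = exp(−0.023·0.25) = 0.9943
Put-call parity: C − P = S − K·e^(−rT) = 430 − 420·0.9943 = 430 − 417.6060 = 12.3940
C = P + (C − P) = 31.23 + (12.3940) = 43.6240

£43.62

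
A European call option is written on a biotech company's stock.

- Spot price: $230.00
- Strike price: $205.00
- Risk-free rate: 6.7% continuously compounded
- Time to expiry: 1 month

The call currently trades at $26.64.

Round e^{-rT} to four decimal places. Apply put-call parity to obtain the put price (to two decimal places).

exp(−rT) = exp(−0.067·0.08333) = 0.9944
Put-call parity: C − P = S − K·e^(−rT) = 230 − 205·0.9944 = 230 − 203.8520 = 26.1480
P = C − (C − P) = 26.64 − (26.1480) = 0.4920

$0.49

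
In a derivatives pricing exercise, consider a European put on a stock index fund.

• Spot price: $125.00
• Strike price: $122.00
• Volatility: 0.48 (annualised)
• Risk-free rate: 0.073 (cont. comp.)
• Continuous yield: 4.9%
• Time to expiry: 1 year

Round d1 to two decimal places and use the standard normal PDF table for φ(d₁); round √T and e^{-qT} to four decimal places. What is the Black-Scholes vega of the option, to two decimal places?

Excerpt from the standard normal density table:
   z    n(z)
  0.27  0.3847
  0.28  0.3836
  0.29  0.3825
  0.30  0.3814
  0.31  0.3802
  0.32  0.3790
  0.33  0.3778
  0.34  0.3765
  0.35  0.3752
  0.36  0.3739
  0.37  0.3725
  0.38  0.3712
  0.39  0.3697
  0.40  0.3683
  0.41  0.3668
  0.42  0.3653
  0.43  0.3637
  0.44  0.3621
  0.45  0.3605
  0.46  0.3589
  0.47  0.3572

σ√T = 0.48 × 1.0000 = 0.4800
d₁ = [ln(125/122) + (0.073 − 0.049 + 0.48²/2)·1] / 0.4800 = [0.0243 + 0.1392] / 0.4800 = 0.3406 → 0.34
√T = √1 = 1.0000
φ(d₁) = φ(0.34) = 0.3765
exp(−qT) = exp(−0.049·1) = 0.9522
vega = S·exp(−qT)·φ(d₁)·√T = 125·0.9522·0.3765·1.0000 = 44.8129

44.81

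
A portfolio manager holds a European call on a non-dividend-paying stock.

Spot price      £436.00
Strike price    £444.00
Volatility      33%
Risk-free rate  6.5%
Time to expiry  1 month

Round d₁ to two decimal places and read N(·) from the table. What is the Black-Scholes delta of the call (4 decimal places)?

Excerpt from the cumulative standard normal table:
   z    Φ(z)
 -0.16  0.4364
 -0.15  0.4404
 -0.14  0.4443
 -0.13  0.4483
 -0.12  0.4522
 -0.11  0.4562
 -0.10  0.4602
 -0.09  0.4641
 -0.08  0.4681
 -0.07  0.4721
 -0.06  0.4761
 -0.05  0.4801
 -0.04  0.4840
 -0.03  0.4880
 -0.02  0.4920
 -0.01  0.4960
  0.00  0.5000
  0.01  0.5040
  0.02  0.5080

σ√T = 0.33·√0.08333 = 0.0953
d₁ = [ln(436/444) + (0.065 + 0.33²/2)·0.08333] / 0.0953 = [-0.0182 + 0.0100] / 0.0953 = -0.0864 which rounds to -0.09
N(d₁) = N(-0.09) = 0.4641
Δ_call = N(d₁) = 0.4641

0.4641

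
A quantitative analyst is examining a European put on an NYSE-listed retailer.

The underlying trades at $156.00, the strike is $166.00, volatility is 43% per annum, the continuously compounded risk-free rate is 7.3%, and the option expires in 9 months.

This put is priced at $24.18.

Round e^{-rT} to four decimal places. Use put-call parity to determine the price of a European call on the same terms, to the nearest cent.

$23.03

e^(−rT) = e^(−0.073·0.75) = 0.9467
Put-call parity: C − P = S − K·e^(−rT) = 156 − 166·0.9467 = 156 − 157.1522 = -1.1522
C = P + (C − P) = 24.18 + (-1.1522) = 23.0278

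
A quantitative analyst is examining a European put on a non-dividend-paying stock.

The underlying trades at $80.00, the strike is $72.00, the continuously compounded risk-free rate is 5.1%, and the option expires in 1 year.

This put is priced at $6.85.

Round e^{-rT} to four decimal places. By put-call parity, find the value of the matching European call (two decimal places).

$18.43

exp(−rT) = exp(−0.051·1) = 0.9503
Put-call parity: C − P = S − K·e^(−rT) = 80 − 72·0.9503 = 80 − 68.4216 = 11.5784
C = P + (C − P) = 6.85 + (11.5784) = 18.4284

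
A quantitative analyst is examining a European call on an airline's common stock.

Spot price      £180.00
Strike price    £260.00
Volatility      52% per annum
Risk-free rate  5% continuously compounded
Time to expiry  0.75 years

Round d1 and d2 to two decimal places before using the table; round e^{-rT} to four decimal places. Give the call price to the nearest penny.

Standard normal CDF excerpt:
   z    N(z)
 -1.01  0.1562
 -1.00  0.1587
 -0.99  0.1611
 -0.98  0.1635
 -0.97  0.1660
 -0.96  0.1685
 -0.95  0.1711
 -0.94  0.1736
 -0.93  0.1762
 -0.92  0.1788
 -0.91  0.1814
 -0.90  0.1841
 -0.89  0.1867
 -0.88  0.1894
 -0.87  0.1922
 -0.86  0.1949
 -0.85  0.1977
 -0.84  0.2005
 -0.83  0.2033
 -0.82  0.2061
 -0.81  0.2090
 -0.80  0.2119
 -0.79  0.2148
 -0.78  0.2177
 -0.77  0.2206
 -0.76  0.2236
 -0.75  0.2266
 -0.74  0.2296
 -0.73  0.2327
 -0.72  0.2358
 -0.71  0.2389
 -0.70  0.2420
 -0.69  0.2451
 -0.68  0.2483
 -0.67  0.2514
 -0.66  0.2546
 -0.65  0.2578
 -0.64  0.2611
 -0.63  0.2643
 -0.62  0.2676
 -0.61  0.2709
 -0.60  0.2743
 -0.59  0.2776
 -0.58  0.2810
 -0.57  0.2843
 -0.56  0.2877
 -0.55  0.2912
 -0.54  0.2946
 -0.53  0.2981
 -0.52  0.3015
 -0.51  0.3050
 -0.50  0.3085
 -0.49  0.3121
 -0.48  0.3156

£12.70

σ√T = 0.52·√0.75 = 0.4503
d₁ = [ln(180/260) + (0.05 + 0.52²/2)·0.75] / 0.4503 = [-0.3677 + 0.1389] / 0.4503 = -0.5081 → -0.51
d₂ = d₁ − σ√T = -0.5081 − 0.4503 = -0.9585 → -0.96
exp(−rT) = exp(−0.05·0.75) = 0.9632
N(d₁) = N(-0.51) = 0.3050;  N(d₂) = N(-0.96) = 0.1685
C = 180·0.3050 − 260·0.9632·0.1685 = 54.9000 − 42.1978 = 12.7022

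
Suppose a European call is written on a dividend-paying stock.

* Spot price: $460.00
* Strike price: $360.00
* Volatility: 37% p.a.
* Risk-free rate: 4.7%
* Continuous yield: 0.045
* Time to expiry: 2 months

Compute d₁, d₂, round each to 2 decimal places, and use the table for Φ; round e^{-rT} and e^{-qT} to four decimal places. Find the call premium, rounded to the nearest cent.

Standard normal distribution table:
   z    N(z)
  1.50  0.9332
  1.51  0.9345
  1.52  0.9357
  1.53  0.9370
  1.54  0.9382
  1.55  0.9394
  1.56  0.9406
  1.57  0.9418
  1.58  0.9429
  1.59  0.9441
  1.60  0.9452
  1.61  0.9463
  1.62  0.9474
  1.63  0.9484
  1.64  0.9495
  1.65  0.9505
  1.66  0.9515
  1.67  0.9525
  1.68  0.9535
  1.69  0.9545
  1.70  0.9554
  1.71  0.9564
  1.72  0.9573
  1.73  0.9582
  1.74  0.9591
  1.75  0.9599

T = 0.1667;  σ√T = 0.1511
ln(S/K) + (r − q + σ²/2)T = ln(460/360) + (0.047 − 0.045 + 0.37²/2)·0.1667 = 0.2451 + 0.0117 = 0.2569
d₁ = 0.2569 / 0.1511 = 1.7005 → 1.70
d₂ = d₁ − σ√T = 1.7005 − 0.1511 = 1.5495 → 1.55
e^(−qT) = e^(−0.045·0.1667) = 0.9925;  e^(−rT) = e^(−0.047·0.1667) = 0.9922
N(d₁) = N(1.70) = 0.9554;  N(d₂) = N(1.55) = 0.9394
C = 460·0.9925·0.9554 − 360·0.9922·0.9394 = 436.1879 − 335.5462 = 100.6417

$100.64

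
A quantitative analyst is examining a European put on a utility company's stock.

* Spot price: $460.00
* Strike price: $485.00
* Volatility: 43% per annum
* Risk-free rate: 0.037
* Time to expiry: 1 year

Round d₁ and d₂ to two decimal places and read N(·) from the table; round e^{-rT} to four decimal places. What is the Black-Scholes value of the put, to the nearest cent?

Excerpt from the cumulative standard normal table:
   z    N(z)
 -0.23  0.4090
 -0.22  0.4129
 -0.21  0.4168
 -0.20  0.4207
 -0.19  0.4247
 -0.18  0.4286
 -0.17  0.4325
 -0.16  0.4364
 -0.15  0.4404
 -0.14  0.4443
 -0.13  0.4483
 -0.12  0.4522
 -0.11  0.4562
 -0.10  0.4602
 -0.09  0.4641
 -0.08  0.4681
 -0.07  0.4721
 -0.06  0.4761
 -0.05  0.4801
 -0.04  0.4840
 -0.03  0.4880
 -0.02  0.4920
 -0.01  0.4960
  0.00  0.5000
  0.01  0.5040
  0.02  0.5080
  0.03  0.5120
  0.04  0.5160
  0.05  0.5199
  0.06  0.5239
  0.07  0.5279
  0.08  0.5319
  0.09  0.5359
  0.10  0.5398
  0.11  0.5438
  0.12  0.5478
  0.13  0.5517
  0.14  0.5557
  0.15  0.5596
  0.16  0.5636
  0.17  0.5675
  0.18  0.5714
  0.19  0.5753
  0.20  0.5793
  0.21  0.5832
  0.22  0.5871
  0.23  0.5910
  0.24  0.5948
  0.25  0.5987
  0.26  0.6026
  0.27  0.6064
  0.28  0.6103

$82.67

σ√T = 0.43 × 1.0000 = 0.4300
d₁ = [ln(460/485) + (0.037 + 0.43²/2)·1] / 0.4300 = [-0.0529 + 0.1294] / 0.4300 = 0.1780 which rounds to 0.18
d₂ = d₁ − σ√T = 0.1780 − 0.4300 = -0.2520 which rounds to -0.25
e^(−rT) = e^(−0.037·1) = 0.9637
N(−d₂) = N(0.25) = 0.5987;  N(−d₁) = N(-0.18) = 0.4286
P = 485·0.9637·0.5987 − 460·0.4286 = 279.8291 − 197.1560 = 82.6731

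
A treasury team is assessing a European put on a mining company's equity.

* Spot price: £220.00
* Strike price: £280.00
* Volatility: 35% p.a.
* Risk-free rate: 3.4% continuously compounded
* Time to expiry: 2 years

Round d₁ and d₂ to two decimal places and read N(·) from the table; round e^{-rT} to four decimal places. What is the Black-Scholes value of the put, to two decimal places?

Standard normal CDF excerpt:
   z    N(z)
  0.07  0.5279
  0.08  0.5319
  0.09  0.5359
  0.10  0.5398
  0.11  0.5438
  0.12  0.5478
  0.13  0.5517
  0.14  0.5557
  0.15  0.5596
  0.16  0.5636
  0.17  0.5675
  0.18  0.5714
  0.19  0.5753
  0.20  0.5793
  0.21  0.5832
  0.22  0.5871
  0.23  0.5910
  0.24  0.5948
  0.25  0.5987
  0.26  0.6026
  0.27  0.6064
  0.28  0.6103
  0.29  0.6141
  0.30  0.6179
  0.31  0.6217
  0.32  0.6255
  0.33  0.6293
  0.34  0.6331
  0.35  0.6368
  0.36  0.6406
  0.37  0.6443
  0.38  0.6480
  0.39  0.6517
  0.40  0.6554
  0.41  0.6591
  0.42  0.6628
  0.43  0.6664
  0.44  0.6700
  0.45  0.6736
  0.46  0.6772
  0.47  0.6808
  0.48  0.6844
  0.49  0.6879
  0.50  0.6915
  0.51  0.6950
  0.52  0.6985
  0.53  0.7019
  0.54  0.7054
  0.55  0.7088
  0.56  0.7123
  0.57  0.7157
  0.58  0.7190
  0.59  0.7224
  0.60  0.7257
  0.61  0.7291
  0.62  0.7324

£71.09

σ√T = 0.35·√2 = 0.4950
d₁ = [ln(220/280) + (0.034 + ½·0.35²)·2] / (σ√T) = (-0.2412 + 0.1905) / 0.4950 = -0.1024 ⇒ -0.10
d₂ = -0.1024 − 0.4950 = -0.5973 ⇒ -0.60
e^(−rT) = e^(−0.034·2) = 0.9343
N(−d₂) = N(0.60) = 0.7257;  N(−d₁) = N(0.10) = 0.5398
P = 280·0.9343·0.7257 − 220·0.5398 = 189.8460 − 118.7560 = 71.0900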